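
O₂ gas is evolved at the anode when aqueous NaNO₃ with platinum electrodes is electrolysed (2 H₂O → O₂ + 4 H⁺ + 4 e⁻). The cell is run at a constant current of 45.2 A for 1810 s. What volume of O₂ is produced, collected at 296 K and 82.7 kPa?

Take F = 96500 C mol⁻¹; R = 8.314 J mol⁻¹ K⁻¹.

6.31 L

Q = I·t = 45.20 A × 1810.0 s = 81810 C.
n(e⁻) = Q/F = 81810 / 96500 = 0.8478 mol.
4 electrons are transferred per O₂ molecule, so n(O₂) = 0.8478 / 4 = 0.2119 mol.
V = nRT/P = (0.2119 × 8.314 × 296) / (82.7 × 10³ Pa) = 0.00631 m³ = 6.31 L.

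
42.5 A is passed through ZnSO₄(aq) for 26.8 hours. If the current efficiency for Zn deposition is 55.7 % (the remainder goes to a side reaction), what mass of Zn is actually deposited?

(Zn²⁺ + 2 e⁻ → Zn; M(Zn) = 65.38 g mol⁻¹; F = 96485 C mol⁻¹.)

774 g

Q = I·t = 42.50 × 96480 = 4100000 C.
n(e⁻) = 4100000/96485 = 42.50 mol; theoretically n(Zn) = 42.50/2 = 21.25 mol, m_theo = 1389 g.
At 55.7 % efficiency, m_actual = 0.557 × 1389 = 774 g.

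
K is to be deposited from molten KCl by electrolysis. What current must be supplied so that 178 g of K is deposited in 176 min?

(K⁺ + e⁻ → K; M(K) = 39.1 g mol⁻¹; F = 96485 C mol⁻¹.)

n(K) = 178 / 39.1 = 4.552 mol.
n(e⁻) = 1 × 4.552 = 4.552 mol.
Q = n(e⁻)·F = 4.552 × 96485 = 439200 C.
I = Q/t = 439200 / 10560 s = 41.6 A.

41.6 A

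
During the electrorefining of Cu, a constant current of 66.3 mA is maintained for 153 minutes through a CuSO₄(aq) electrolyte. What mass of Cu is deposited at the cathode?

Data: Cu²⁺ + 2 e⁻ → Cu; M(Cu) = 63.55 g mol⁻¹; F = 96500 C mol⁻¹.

0.200 g

Q = I·t = 0.06630 A × 9180.0 s = 608.6 C.
n(e⁻) = Q/F = 608.6 / 96500 = 0.006307 mol.
Cu²⁺ + 2 e⁻ → Cu, so n(Cu) = n(e⁻)/2 = 0.003154 mol.
m = n·M = 0.003154 × 63.55 = 0.200 g.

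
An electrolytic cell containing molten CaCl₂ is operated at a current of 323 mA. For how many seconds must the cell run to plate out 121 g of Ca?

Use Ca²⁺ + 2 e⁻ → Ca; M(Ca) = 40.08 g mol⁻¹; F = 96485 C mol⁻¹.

n(Ca) = m/M = 121 / 40.08 = 3.019 mol.
Each Ca atom requires 2 electrons, so n(e⁻) = 2 × 3.019 = 6.038 mol.
Q = n(e⁻)·F = 6.038 × 96485 = 582600 C.
t = Q/I = 582600 / 0.3230 A = 1804000 s.

1.80 × 10⁶ s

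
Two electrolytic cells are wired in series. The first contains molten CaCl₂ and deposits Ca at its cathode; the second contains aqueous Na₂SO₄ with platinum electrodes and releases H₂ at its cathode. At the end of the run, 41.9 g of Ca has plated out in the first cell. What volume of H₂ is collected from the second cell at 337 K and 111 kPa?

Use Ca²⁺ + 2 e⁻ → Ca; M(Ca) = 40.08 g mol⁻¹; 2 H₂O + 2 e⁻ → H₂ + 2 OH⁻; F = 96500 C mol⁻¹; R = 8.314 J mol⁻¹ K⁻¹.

26.4 L

n(Ca) = 41.9 / 40.08 = 1.045 mol, so n(e⁻) = 2 × 1.045 = 2.091 mol.
The cells are in series, so the same 2.091 mol of electrons passes through the second cell.
2 H₂O + 2 e⁻ → H₂ + 2 OH⁻ — 2 mol e⁻ per mol H₂, so n(H₂) = 2.091/2 = 1.045 mol.
V = nRT/P = (1.045 × 8.314 × 337) / (111 × 10³) = 0.0264 m³ = 26.4 L.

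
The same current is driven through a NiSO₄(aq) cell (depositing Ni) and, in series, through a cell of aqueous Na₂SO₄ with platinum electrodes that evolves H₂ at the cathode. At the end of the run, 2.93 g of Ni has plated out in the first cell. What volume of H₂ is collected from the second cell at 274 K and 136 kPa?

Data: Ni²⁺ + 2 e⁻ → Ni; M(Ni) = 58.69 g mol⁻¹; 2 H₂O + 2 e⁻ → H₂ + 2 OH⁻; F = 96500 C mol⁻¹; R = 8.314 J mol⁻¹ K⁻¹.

n(Ni) = 2.93 / 58.69 = 0.04992 mol, so n(e⁻) = 2 × 0.04992 = 0.09985 mol.
The cells are in series, so the same 0.09985 mol of electrons passes through the second cell.
2 H₂O + 2 e⁻ → H₂ + 2 OH⁻ — 2 mol e⁻ per mol H₂, so n(H₂) = 0.09985/2 = 0.04992 mol.
V = nRT/P = (0.04992 × 8.314 × 274) / (136 × 10³) = 8.36 × 10⁻⁴ m³ = 0.836 L.

0.836 L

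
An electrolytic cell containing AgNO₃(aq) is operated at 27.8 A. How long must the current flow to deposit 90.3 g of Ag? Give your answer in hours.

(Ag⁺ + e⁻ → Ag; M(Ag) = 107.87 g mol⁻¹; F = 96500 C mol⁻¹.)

n(Ag) = m/M = 90.3 / 107.87 = 0.8371 mol.
Each Ag atom requires 1 electron, so n(e⁻) = 1 × 0.8371 = 0.8371 mol.
Q = n(e⁻)·F = 0.8371 × 96500 = 80780 C.
t = Q/I = 80780 / 27.80 A = 2906 s = 0.807 h.

0.807 h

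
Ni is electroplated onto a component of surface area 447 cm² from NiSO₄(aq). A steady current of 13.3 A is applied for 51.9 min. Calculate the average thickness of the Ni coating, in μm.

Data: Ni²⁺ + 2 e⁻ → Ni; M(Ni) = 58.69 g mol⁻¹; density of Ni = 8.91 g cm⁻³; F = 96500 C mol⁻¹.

31.6 μm

Q = I·t = 13.30 × 3114.0 = 41420 C; n(e⁻) = 0.4292 mol.
n(Ni) = n(e⁻)/2 = 0.2146 mol, so m = 0.2146 × 58.69 = 12.59 g.
Volume = m/ρ = 12.59 / 8.91 = 1.414 cm³.
Thickness = V/A = 1.414 / 447 = 0.00316 cm = 31.6 μm.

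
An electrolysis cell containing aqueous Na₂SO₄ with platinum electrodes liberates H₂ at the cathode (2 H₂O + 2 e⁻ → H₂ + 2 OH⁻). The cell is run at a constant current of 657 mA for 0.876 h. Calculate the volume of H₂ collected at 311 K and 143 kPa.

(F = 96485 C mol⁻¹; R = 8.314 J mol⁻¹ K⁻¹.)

0.194 L

Q = I·t = 0.6570 A × 3153.6 s = 2072 C.
n(e⁻) = Q/F = 2072 / 96485 = 0.02147 mol.
2 electrons are transferred per H₂ molecule, so n(H₂) = 0.02147 / 2 = 0.01074 mol.
V = nRT/P = (0.01074 × 8.314 × 311) / (143 × 10³ Pa) = 1.94 × 10⁻⁴ m³ = 0.194 L.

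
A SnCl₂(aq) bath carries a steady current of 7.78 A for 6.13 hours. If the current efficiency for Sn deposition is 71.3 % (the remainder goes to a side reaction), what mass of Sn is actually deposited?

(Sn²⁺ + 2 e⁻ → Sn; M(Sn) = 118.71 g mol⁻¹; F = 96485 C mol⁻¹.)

Q = I·t = 7.780 × 22068 = 171700 C.
n(e⁻) = 171700/96485 = 1.779 mol; theoretically n(Sn) = 1.779/2 = 0.8897 mol, m_theo = 105.6 g.
At 71.3 % efficiency, m_actual = 0.713 × 105.6 = 75.3 g.

75.3 g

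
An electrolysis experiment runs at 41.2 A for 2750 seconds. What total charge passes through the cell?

Q = I·t = 41.20 A × 2750.0 s = 1.13 × 10⁵ C.

1.13 × 10⁵ C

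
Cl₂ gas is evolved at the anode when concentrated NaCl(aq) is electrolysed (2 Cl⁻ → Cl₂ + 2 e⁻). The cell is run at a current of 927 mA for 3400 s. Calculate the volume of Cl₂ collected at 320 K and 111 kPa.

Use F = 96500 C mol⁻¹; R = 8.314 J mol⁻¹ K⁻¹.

0.391 L

Q = I·t = 0.9270 A × 3400.0 s = 3152 C.
n(e⁻) = Q/F = 3152 / 96500 = 0.03266 mol.
2 electrons are transferred per Cl₂ molecule, so n(Cl₂) = 0.03266 / 2 = 0.01633 mol.
V = nRT/P = (0.01633 × 8.314 × 320) / (111 × 10³ Pa) = 3.91 × 10⁻⁴ m³ = 0.391 L.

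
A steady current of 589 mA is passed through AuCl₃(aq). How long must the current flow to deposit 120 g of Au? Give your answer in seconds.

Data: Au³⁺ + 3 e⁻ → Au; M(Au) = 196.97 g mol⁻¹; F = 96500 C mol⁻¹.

2.99 × 10⁵ s

n(Au) = m/M = 120 / 196.97 = 0.6092 mol.
Each Au atom requires 3 electrons, so n(e⁻) = 3 × 0.6092 = 1.828 mol.
Q = n(e⁻)·F = 1.828 × 96500 = 176400 C.
t = Q/I = 176400 / 0.5890 A = 299400 s.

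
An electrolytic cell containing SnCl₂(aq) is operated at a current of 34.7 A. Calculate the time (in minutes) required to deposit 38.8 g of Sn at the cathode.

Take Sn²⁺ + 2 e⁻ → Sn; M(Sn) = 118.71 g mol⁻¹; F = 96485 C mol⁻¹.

30.3 min

n(Sn) = m/M = 38.8 / 118.71 = 0.3268 mol.
Each Sn atom requires 2 electrons, so n(e⁻) = 2 × 0.3268 = 0.6537 mol.
Q = n(e⁻)·F = 0.6537 × 96485 = 63070 C.
t = Q/I = 63070 / 34.70 A = 1818 s = 30.3 min.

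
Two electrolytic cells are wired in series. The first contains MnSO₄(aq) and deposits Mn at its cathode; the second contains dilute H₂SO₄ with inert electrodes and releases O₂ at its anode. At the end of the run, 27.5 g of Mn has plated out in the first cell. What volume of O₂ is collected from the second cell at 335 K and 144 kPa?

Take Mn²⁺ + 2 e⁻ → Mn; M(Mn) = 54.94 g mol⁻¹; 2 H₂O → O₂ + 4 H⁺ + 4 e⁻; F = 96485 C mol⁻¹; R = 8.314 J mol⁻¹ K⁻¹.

4.84 L

n(Mn) = 27.5 / 54.94 = 0.5005 mol, so n(e⁻) = 2 × 0.5005 = 1.001 mol.
The cells are in series, so the same 1.001 mol of electrons passes through the second cell.
2 H₂O → O₂ + 4 H⁺ + 4 e⁻ — 4 mol e⁻ per mol O₂, so n(O₂) = 1.001/4 = 0.2503 mol.
V = nRT/P = (0.2503 × 8.314 × 335) / (144 × 10³) = 0.00484 m³ = 4.84 L.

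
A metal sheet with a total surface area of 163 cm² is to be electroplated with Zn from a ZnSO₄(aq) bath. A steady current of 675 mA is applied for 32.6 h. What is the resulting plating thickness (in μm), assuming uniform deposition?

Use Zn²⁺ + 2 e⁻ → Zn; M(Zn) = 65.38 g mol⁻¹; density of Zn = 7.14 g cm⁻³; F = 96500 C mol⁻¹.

Q = I·t = 0.6750 × 117360 = 79220 C; n(e⁻) = 0.8209 mol.
n(Zn) = n(e⁻)/2 = 0.4105 mol, so m = 0.4105 × 65.38 = 26.84 g.
Volume = m/ρ = 26.84 / 7.14 = 3.758 cm³.
Thickness = V/A = 3.758 / 163 = 0.0231 cm = 231 μm.

231 μm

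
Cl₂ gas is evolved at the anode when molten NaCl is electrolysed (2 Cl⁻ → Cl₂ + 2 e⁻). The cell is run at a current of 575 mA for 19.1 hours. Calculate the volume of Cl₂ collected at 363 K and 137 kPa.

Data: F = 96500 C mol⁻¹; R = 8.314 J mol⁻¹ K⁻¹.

Q = I·t = 0.5750 A × 68760 s = 39540 C.
n(e⁻) = Q/F = 39540 / 96500 = 0.4097 mol.
2 electrons are transferred per Cl₂ molecule, so n(Cl₂) = 0.4097 / 2 = 0.2049 mol.
V = nRT/P = (0.2049 × 8.314 × 363) / (137 × 10³ Pa) = 0.00451 m³ = 4.51 L.

4.51 L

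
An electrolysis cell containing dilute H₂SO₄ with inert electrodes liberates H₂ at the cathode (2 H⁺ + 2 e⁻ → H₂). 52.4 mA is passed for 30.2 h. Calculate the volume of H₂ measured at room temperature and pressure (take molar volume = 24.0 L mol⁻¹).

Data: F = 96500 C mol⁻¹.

Q = I·t = 0.05240 A × 108720 s = 5697 C.
n(e⁻) = Q/F = 5697 / 96500 = 0.05904 mol.
2 electrons are transferred per H₂ molecule, so n(H₂) = 0.05904 / 2 = 0.02952 mol.
V = n × V_m = 0.02952 × 24.0 = 0.708 L.

0.708 L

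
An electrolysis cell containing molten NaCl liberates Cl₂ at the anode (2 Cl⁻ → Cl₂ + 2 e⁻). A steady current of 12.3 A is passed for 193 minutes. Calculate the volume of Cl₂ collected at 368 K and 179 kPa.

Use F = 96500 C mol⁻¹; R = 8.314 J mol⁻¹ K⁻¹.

Q = I·t = 12.30 A × 11580 s = 142400 C.
n(e⁻) = Q/F = 142400 / 96500 = 1.476 mol.
2 electrons are transferred per Cl₂ molecule, so n(Cl₂) = 1.476 / 2 = 0.7380 mol.
V = nRT/P = (0.7380 × 8.314 × 368) / (179 × 10³ Pa) = 0.0126 m³ = 12.6 L.

12.6 L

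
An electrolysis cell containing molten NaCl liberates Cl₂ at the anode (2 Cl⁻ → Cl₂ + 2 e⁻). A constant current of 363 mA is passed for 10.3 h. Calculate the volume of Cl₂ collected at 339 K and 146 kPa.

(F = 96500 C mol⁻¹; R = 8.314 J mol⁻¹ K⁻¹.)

Q = I·t = 0.3630 A × 37080 s = 13460 C.
n(e⁻) = Q/F = 13460 / 96500 = 0.1395 mol.
2 electrons are transferred per Cl₂ molecule, so n(Cl₂) = 0.1395 / 2 = 0.06974 mol.
V = nRT/P = (0.06974 × 8.314 × 339) / (146 × 10³ Pa) = 0.00135 m³ = 1.35 L.

1.35 L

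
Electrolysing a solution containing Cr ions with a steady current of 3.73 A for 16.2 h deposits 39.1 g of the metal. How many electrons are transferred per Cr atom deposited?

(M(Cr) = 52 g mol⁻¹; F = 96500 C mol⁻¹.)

Q = I·t = 3.730 A × 58320 s = 217500 C, so n(e⁻) = 217500/96500 = 2.254 mol.
n(Cr) deposited = 39.1 / 52 = 0.7519 mol.
Electrons per atom = n(e⁻)/n(Cr) = 2.254 / 0.7519 = 3.00 ≈ 3, so the ion is Cr³⁺.

3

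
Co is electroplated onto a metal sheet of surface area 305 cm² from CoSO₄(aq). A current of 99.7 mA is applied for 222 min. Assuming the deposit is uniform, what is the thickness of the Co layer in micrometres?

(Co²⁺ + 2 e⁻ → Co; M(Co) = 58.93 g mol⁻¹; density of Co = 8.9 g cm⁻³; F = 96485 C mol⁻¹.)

Q = I·t = 0.09970 × 13320 = 1328 C; n(e⁻) = 0.01376 mol.
n(Co) = n(e⁻)/2 = 0.006882 mol, so m = 0.006882 × 58.93 = 0.4056 g.
Volume = m/ρ = 0.4056 / 8.9 = 0.04557 cm³.
Thickness = V/A = 0.04557 / 305 = 1.49 × 10⁻⁴ cm = 1.49 μm.

1.49 μm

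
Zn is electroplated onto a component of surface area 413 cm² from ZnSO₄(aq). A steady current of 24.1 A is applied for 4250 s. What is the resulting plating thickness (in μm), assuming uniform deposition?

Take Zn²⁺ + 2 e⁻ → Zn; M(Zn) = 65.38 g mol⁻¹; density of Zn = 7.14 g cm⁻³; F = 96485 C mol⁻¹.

118 μm

Q = I·t = 24.10 × 4250.0 = 102400 C; n(e⁻) = 1.062 mol.
n(Zn) = n(e⁻)/2 = 0.5308 mol, so m = 0.5308 × 65.38 = 34.70 g.
Volume = m/ρ = 34.70 / 7.14 = 4.860 cm³.
Thickness = V/A = 4.860 / 413 = 0.0118 cm = 118 μm.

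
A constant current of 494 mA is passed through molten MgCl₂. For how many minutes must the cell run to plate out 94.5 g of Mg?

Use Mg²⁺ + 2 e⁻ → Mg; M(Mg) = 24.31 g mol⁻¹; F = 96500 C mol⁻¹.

n(Mg) = m/M = 94.5 / 24.31 = 3.887 mol.
Each Mg atom requires 2 electrons, so n(e⁻) = 2 × 3.887 = 7.775 mol.
Q = n(e⁻)·F = 7.775 × 96500 = 750200 C.
t = Q/I = 750200 / 0.4940 A = 1519000 s = 25300 min.

25300 min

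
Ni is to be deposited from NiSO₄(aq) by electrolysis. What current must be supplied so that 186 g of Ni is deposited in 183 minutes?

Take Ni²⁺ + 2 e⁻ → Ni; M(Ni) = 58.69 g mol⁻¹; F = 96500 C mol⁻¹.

n(Ni) = 186 / 58.69 = 3.169 mol.
n(e⁻) = 2 × 3.169 = 6.338 mol.
Q = n(e⁻)·F = 6.338 × 96500 = 611700 C.
I = Q/t = 611700 / 10980 s = 55.7 A.

55.7 A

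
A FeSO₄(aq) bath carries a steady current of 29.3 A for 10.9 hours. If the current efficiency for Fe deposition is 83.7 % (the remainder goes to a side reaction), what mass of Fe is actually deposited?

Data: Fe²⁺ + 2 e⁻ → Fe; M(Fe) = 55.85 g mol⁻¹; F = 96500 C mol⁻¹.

Q = I·t = 29.30 × 39240 = 1150000 C.
n(e⁻) = 1150000/96500 = 11.91 mol; theoretically n(Fe) = 11.91/2 = 5.957 mol, m_theo = 332.7 g.
At 83.7 % efficiency, m_actual = 0.837 × 332.7 = 278 g.

278 g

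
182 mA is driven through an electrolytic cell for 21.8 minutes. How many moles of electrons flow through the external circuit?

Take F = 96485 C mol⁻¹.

0.00247 mol

Q = I·t = 0.1820 A × 1308.0 s = 238.1 C.
n(e⁻) = Q/F = 238.1 / 96485 = 0.00247 mol.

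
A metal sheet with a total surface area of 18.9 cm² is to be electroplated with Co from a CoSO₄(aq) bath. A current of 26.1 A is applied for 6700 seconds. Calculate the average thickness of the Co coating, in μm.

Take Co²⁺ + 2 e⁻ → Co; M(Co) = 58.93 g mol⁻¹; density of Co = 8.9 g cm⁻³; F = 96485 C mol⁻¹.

3170 μm

Q = I·t = 26.10 × 6700.0 = 174900 C; n(e⁻) = 1.812 mol.
n(Co) = n(e⁻)/2 = 0.9062 mol, so m = 0.9062 × 58.93 = 53.40 g.
Volume = m/ρ = 53.40 / 8.9 = 6.000 cm³.
Thickness = V/A = 6.000 / 18.9 = 0.317 cm = 3170 μm.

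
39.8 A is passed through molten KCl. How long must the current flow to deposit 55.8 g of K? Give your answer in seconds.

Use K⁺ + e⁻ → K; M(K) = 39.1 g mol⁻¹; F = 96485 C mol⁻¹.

3460 s

n(K) = m/M = 55.8 / 39.1 = 1.427 mol.
Each K atom requires 1 electron, so n(e⁻) = 1 × 1.427 = 1.427 mol.
Q = n(e⁻)·F = 1.427 × 96485 = 137700 C.
t = Q/I = 137700 / 39.80 A = 3460 s.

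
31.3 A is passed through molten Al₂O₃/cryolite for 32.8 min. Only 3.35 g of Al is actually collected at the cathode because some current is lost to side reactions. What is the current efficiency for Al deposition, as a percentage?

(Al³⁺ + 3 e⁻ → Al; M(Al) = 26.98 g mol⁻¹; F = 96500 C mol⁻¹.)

Q = I·t = 31.30 × 1968.0 = 61600 C; n(e⁻) = 61600/96500 = 0.6383 mol.
Theoretical n(Al) = n(e⁻)/3 = 0.2128 mol, i.e. m_theo = 0.2128 × 26.98 = 5.741 g.
Efficiency = m_actual / m_theo = 3.35 / 5.741 = 58.4 %.

58.4 %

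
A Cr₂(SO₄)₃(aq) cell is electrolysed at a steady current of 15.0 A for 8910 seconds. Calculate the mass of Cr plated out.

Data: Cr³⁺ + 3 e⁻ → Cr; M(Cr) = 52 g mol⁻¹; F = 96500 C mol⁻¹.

24.0 g

Q = I·t = 15.00 A × 8910.0 s = 133600 C.
n(e⁻) = Q/F = 133600 / 96500 = 1.385 mol.
Cr³⁺ + 3 e⁻ → Cr, so n(Cr) = n(e⁻)/3 = 0.4617 mol.
m = n·M = 0.4617 × 52 = 24.0 g.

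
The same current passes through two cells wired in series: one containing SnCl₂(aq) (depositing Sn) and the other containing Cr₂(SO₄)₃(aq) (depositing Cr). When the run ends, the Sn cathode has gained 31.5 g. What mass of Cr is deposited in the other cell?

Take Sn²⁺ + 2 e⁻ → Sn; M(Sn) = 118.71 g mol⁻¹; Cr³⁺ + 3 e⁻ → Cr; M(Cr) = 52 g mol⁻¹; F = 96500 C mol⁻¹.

9.20 g

n(Sn) = 31.5 / 118.71 = 0.2654 mol.
Since Sn²⁺ + 2 e⁻ → Sn, n(e⁻) passed = 2 × 0.2654 = 0.5307 mol.
Cells in series carry the same charge, so the same 0.5307 mol of electrons passes through cell 2.
Cr³⁺ + 3 e⁻ → Cr, so n(Cr) = 0.5307 / 3 = 0.1769 mol.
m(Cr) = 0.1769 × 52 = 9.20 g.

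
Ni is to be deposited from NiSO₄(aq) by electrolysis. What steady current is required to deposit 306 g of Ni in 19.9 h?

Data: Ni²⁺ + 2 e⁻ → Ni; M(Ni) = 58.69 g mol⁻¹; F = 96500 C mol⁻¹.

14.0 A

n(Ni) = 306 / 58.69 = 5.214 mol.
n(e⁻) = 2 × 5.214 = 10.43 mol.
Q = n(e⁻)·F = 10.43 × 96500 = 1006000 C.
I = Q/t = 1006000 / 71640 s = 14.0 A.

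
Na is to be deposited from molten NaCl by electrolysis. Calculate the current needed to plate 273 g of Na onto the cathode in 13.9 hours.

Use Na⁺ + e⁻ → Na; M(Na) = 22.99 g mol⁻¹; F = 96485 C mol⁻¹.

22.9 A

n(Na) = 273 / 22.99 = 11.87 mol.
n(e⁻) = 1 × 11.87 = 11.87 mol.
Q = n(e⁻)·F = 11.87 × 96485 = 1146000 C.
I = Q/t = 1146000 / 50040 s = 22.9 A.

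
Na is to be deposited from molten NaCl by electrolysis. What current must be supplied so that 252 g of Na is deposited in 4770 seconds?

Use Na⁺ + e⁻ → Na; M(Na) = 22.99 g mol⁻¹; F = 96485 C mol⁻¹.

222 A

n(Na) = 252 / 22.99 = 10.96 mol.
n(e⁻) = 1 × 10.96 = 10.96 mol.
Q = n(e⁻)·F = 10.96 × 96485 = 1058000 C.
I = Q/t = 1058000 / 4770.0 s = 222 A.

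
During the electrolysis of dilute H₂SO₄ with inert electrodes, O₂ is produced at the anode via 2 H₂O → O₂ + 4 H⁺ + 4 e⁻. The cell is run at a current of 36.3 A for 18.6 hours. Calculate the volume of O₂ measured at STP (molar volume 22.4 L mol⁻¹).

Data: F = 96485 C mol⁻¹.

141 L

Q = I·t = 36.30 A × 66960 s = 2431000 C.
n(e⁻) = Q/F = 2431000 / 96485 = 25.19 mol.
4 electrons are transferred per O₂ molecule, so n(O₂) = 25.19 / 4 = 6.298 mol.
V = n × V_m = 6.298 × 22.4 = 141 L.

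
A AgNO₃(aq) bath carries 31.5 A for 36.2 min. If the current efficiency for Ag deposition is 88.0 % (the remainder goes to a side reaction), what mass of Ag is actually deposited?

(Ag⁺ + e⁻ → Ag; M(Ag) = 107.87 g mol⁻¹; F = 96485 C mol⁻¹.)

Q = I·t = 31.50 × 2172.0 = 68420 C.
n(e⁻) = 68420/96485 = 0.7091 mol; theoretically n(Ag) = 0.7091/1 = 0.7091 mol, m_theo = 76.49 g.
At 88.0 % efficiency, m_actual = 0.880 × 76.49 = 67.3 g.

67.3 g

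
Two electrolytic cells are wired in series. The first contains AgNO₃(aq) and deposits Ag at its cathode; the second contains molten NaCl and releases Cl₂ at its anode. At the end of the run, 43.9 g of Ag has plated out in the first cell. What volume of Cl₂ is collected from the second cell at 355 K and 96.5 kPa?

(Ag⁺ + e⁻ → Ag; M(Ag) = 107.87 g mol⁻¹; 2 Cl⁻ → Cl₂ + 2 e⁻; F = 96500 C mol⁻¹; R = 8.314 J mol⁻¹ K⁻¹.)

n(Ag) = 43.9 / 107.87 = 0.4070 mol, so n(e⁻) = 1 × 0.4070 = 0.4070 mol.
The cells are in series, so the same 0.4070 mol of electrons passes through the second cell.
2 Cl⁻ → Cl₂ + 2 e⁻ — 2 mol e⁻ per mol Cl₂, so n(Cl₂) = 0.4070/2 = 0.2035 mol.
V = nRT/P = (0.2035 × 8.314 × 355) / (96.5 × 10³) = 0.00622 m³ = 6.22 L.

6.22 L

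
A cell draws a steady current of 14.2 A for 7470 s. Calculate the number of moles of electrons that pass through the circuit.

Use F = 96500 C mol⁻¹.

Q = I·t = 14.20 A × 7470.0 s = 106100 C.
n(e⁻) = Q/F = 106100 / 96500 = 1.10 mol.

1.10 mol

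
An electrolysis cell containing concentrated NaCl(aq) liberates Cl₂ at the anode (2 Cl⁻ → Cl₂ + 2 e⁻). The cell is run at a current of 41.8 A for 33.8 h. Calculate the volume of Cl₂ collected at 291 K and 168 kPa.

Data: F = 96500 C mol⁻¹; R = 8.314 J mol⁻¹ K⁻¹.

380 L

Q = I·t = 41.80 A × 121680 s = 5086000 C.
n(e⁻) = Q/F = 5086000 / 96500 = 52.71 mol.
2 electrons are transferred per Cl₂ molecule, so n(Cl₂) = 52.71 / 2 = 26.35 mol.
V = nRT/P = (26.35 × 8.314 × 291) / (168 × 10³ Pa) = 0.380 m³ = 380 L.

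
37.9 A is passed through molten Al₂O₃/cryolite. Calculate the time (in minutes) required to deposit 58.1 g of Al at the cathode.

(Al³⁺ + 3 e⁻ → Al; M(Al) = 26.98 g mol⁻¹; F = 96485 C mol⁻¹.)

n(Al) = m/M = 58.1 / 26.98 = 2.153 mol.
Each Al atom requires 3 electrons, so n(e⁻) = 3 × 2.153 = 6.460 mol.
Q = n(e⁻)·F = 6.460 × 96485 = 623300 C.
t = Q/I = 623300 / 37.90 A = 16450 s = 274 min.

274 min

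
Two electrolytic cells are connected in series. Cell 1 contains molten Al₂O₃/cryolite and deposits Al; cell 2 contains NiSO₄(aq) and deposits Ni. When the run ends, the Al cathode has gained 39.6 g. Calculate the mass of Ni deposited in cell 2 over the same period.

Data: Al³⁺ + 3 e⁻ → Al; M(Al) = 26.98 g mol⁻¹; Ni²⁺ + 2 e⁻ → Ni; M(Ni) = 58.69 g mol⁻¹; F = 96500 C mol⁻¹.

129 g

n(Al) = 39.6 / 26.98 = 1.468 mol.
Since Al³⁺ + 3 e⁻ → Al, n(e⁻) passed = 3 × 1.468 = 4.403 mol.
Cells in series carry the same charge, so the same 4.403 mol of electrons passes through cell 2.
Ni²⁺ + 2 e⁻ → Ni, so n(Ni) = 4.403 / 2 = 2.202 mol.
m(Ni) = 2.202 × 58.69 = 129 g.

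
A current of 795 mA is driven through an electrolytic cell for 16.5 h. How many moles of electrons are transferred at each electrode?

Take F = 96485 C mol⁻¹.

Q = I·t = 0.7950 A × 59400 s = 47220 C.
n(e⁻) = Q/F = 47220 / 96485 = 0.489 mol.

0.489 mol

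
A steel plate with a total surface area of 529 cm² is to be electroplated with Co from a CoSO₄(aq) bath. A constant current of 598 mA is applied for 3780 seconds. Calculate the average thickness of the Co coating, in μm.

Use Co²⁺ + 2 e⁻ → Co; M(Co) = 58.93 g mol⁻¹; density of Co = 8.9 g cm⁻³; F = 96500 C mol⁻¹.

1.47 μm

Q = I·t = 0.5980 × 3780.0 = 2260 C; n(e⁻) = 0.02342 mol.
n(Co) = n(e⁻)/2 = 0.01171 mol, so m = 0.01171 × 58.93 = 0.6902 g.
Volume = m/ρ = 0.6902 / 8.9 = 0.07755 cm³.
Thickness = V/A = 0.07755 / 529 = 1.47 × 10⁻⁴ cm = 1.47 μm.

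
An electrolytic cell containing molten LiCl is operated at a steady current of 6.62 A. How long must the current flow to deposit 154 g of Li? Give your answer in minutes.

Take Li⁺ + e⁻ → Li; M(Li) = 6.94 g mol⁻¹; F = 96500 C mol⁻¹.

n(Li) = m/M = 154 / 6.94 = 22.19 mol.
Each Li atom requires 1 electron, so n(e⁻) = 1 × 22.19 = 22.19 mol.
Q = n(e⁻)·F = 22.19 × 96500 = 2141000 C.
t = Q/I = 2141000 / 6.620 A = 323500 s = 5390 min.

5390 min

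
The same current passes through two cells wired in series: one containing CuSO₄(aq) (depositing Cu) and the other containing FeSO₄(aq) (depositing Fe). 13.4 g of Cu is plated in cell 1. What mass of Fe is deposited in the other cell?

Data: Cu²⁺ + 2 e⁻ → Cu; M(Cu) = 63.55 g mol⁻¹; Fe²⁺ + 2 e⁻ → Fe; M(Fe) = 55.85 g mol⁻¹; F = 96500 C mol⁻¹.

11.8 g

n(Cu) = 13.4 / 63.55 = 0.2109 mol.
Since Cu²⁺ + 2 e⁻ → Cu, n(e⁻) passed = 2 × 0.2109 = 0.4217 mol.
Cells in series carry the same charge, so the same 0.4217 mol of electrons passes through cell 2.
Fe²⁺ + 2 e⁻ → Fe, so n(Fe) = 0.4217 / 2 = 0.2109 mol.
m(Fe) = 0.2109 × 55.85 = 11.8 g.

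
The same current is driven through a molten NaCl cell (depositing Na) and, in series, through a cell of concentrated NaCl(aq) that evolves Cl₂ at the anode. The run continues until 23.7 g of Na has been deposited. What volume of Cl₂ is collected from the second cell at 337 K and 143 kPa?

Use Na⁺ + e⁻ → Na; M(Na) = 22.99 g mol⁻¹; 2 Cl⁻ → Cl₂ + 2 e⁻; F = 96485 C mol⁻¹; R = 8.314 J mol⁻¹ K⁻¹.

10.1 L

n(Na) = 23.7 / 22.99 = 1.031 mol, so n(e⁻) = 1 × 1.031 = 1.031 mol.
The cells are in series, so the same 1.031 mol of electrons passes through the second cell.
2 Cl⁻ → Cl₂ + 2 e⁻ — 2 mol e⁻ per mol Cl₂, so n(Cl₂) = 1.031/2 = 0.5154 mol.
V = nRT/P = (0.5154 × 8.314 × 337) / (143 × 10³) = 0.0101 m³ = 10.1 L.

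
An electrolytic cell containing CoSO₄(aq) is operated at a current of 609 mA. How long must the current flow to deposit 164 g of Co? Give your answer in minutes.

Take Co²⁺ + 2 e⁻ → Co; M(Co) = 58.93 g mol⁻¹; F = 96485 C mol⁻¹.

n(Co) = m/M = 164 / 58.93 = 2.783 mol.
Each Co atom requires 2 electrons, so n(e⁻) = 2 × 2.783 = 5.566 mol.
Q = n(e⁻)·F = 5.566 × 96485 = 537000 C.
t = Q/I = 537000 / 0.6090 A = 881800 s = 14700 min.

14700 min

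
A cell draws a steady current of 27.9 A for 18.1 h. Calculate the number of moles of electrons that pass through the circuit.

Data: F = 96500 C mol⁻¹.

18.8 mol

Q = I·t = 27.90 A × 65160 s = 1818000 C.
n(e⁻) = Q/F = 1818000 / 96500 = 18.8 mol.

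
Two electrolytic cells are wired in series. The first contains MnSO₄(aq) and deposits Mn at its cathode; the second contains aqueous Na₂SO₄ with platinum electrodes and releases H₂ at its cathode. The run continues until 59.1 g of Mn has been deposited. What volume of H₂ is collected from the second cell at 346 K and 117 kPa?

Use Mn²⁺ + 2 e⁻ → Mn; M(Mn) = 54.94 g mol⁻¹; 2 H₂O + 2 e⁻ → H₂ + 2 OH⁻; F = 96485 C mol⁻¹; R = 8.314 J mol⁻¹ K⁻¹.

n(Mn) = 59.1 / 54.94 = 1.076 mol, so n(e⁻) = 2 × 1.076 = 2.151 mol.
The cells are in series, so the same 2.151 mol of electrons passes through the second cell.
2 H₂O + 2 e⁻ → H₂ + 2 OH⁻ — 2 mol e⁻ per mol H₂, so n(H₂) = 2.151/2 = 1.076 mol.
V = nRT/P = (1.076 × 8.314 × 346) / (117 × 10³) = 0.0264 m³ = 26.4 L.

26.4 L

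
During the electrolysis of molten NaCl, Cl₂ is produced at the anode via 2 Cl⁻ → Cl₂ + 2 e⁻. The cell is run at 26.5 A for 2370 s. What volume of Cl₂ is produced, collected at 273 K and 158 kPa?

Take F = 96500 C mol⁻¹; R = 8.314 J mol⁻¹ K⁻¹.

4.67 L

Q = I·t = 26.50 A × 2370.0 s = 62800 C.
n(e⁻) = Q/F = 62800 / 96500 = 0.6508 mol.
2 electrons are transferred per Cl₂ molecule, so n(Cl₂) = 0.6508 / 2 = 0.3254 mol.
V = nRT/P = (0.3254 × 8.314 × 273) / (158 × 10³ Pa) = 0.00467 m³ = 4.67 L.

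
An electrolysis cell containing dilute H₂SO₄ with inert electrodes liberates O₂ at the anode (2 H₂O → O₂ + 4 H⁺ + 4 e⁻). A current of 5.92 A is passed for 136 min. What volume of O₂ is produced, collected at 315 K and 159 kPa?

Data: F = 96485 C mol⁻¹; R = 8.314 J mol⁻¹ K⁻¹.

2.06 L

Q = I·t = 5.920 A × 8160.0 s = 48310 C.
n(e⁻) = Q/F = 48310 / 96485 = 0.5007 mol.
4 electrons are transferred per O₂ molecule, so n(O₂) = 0.5007 / 4 = 0.1252 mol.
V = nRT/P = (0.1252 × 8.314 × 315) / (159 × 10³ Pa) = 0.00206 m³ = 2.06 L.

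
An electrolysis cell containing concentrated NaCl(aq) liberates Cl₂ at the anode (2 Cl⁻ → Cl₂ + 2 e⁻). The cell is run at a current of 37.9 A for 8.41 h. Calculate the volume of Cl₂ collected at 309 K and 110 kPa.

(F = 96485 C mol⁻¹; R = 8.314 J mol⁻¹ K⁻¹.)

139 L

Q = I·t = 37.90 A × 30276 s = 1147000 C.
n(e⁻) = Q/F = 1147000 / 96485 = 11.89 mol.
2 electrons are transferred per Cl₂ molecule, so n(Cl₂) = 11.89 / 2 = 5.946 mol.
V = nRT/P = (5.946 × 8.314 × 309) / (110 × 10³ Pa) = 0.139 m³ = 139 L.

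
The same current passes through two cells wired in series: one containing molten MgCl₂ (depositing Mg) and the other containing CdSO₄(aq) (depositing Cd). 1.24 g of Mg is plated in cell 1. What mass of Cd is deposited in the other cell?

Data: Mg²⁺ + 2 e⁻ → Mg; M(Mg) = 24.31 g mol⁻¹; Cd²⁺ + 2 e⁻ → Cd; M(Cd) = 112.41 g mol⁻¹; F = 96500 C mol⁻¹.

5.73 g

n(Mg) = 1.24 / 24.31 = 0.05101 mol.
Since Mg²⁺ + 2 e⁻ → Mg, n(e⁻) passed = 2 × 0.05101 = 0.1020 mol.
Cells in series carry the same charge, so the same 0.1020 mol of electrons passes through cell 2.
Cd²⁺ + 2 e⁻ → Cd, so n(Cd) = 0.1020 / 2 = 0.05101 mol.
m(Cd) = 0.05101 × 112.41 = 5.73 g.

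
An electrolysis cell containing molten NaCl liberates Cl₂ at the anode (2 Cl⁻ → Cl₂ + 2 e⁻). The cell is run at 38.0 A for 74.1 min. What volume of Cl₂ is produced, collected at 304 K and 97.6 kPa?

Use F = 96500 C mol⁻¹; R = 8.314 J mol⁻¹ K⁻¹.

Q = I·t = 38.00 A × 4446.0 s = 168900 C.
n(e⁻) = Q/F = 168900 / 96500 = 1.751 mol.
2 electrons are transferred per Cl₂ molecule, so n(Cl₂) = 1.751 / 2 = 0.8754 mol.
V = nRT/P = (0.8754 × 8.314 × 304) / (97.6 × 10³ Pa) = 0.0227 m³ = 22.7 L.

22.7 L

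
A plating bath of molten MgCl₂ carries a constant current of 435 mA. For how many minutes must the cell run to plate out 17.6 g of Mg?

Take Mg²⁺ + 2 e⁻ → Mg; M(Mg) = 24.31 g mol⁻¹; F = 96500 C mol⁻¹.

n(Mg) = m/M = 17.6 / 24.31 = 0.7240 mol.
Each Mg atom requires 2 electrons, so n(e⁻) = 2 × 0.7240 = 1.448 mol.
Q = n(e⁻)·F = 1.448 × 96500 = 139700 C.
t = Q/I = 139700 / 0.4350 A = 321200 s = 5350 min.

5350 min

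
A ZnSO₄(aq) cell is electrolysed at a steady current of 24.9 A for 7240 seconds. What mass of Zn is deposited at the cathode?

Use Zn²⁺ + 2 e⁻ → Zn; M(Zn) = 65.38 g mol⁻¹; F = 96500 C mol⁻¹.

Q = I·t = 24.90 A × 7240.0 s = 180300 C.
n(e⁻) = Q/F = 180300 / 96500 = 1.868 mol.
Zn²⁺ + 2 e⁻ → Zn, so n(Zn) = n(e⁻)/2 = 0.9341 mol.
m = n·M = 0.9341 × 65.38 = 61.1 g.

61.1 g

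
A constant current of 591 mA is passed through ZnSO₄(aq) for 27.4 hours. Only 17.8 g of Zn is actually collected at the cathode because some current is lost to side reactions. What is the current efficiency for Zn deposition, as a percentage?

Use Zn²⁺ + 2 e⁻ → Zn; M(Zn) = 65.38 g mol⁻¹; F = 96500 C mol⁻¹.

90.1 %

Q = I·t = 0.5910 × 98640 = 58300 C; n(e⁻) = 58300/96500 = 0.6041 mol.
Theoretical n(Zn) = n(e⁻)/2 = 0.3021 mol, i.e. m_theo = 0.3021 × 65.38 = 19.75 g.
Efficiency = m_actual / m_theo = 17.8 / 19.75 = 90.1 %.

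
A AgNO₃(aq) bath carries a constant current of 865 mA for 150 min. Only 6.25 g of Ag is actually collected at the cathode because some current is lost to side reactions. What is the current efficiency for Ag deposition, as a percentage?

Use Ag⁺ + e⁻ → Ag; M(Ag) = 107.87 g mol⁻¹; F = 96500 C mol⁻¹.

71.8 %

Q = I·t = 0.8650 × 9000.0 = 7785 C; n(e⁻) = 7785/96500 = 0.08067 mol.
Theoretical n(Ag) = n(e⁻)/1 = 0.08067 mol, i.e. m_theo = 0.08067 × 107.87 = 8.702 g.
Efficiency = m_actual / m_theo = 6.25 / 8.702 = 71.8 %.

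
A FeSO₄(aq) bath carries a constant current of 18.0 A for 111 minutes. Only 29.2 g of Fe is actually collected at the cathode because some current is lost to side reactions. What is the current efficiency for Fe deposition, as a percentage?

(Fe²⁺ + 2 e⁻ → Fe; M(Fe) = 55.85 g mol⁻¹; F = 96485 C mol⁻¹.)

84.2 %

Q = I·t = 18.00 × 6660.0 = 119900 C; n(e⁻) = 119900/96485 = 1.242 mol.
Theoretical n(Fe) = n(e⁻)/2 = 0.6212 mol, i.e. m_theo = 0.6212 × 55.85 = 34.70 g.
Efficiency = m_actual / m_theo = 29.2 / 34.70 = 84.2 %.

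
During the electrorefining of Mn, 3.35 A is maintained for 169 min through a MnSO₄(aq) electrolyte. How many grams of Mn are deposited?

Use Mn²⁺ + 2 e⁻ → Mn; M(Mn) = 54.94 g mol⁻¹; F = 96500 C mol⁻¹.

9.67 g

Q = I·t = 3.350 A × 10140 s = 33970 C.
n(e⁻) = Q/F = 33970 / 96500 = 0.3520 mol.
Mn²⁺ + 2 e⁻ → Mn, so n(Mn) = n(e⁻)/2 = 0.1760 mol.
m = n·M = 0.1760 × 54.94 = 9.67 g.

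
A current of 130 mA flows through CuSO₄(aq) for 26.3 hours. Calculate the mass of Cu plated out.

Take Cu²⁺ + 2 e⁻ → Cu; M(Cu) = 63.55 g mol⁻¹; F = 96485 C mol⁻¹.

4.05 g

Q = I·t = 0.1300 A × 94680 s = 12310 C.
n(e⁻) = Q/F = 12310 / 96485 = 0.1276 mol.
Cu²⁺ + 2 e⁻ → Cu, so n(Cu) = n(e⁻)/2 = 0.06378 mol.
m = n·M = 0.06378 × 63.55 = 4.05 g.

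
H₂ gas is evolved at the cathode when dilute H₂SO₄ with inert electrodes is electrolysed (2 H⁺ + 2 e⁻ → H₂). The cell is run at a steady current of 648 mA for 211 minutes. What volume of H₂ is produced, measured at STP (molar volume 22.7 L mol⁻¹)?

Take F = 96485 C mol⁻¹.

0.965 L

Q = I·t = 0.6480 A × 12660 s = 8204 C.
n(e⁻) = Q/F = 8204 / 96485 = 0.08503 mol.
2 electrons are transferred per H₂ molecule, so n(H₂) = 0.08503 / 2 = 0.04251 mol.
V = n × V_m = 0.04251 × 22.7 = 0.965 L.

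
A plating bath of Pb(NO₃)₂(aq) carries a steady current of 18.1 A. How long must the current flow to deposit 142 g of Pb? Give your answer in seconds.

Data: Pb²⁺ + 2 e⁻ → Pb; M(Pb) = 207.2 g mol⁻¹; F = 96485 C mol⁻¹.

7310 s

n(Pb) = m/M = 142 / 207.2 = 0.6853 mol.
Each Pb atom requires 2 electrons, so n(e⁻) = 2 × 0.6853 = 1.371 mol.
Q = n(e⁻)·F = 1.371 × 96485 = 132200 C.
t = Q/I = 132200 / 18.10 A = 7307 s.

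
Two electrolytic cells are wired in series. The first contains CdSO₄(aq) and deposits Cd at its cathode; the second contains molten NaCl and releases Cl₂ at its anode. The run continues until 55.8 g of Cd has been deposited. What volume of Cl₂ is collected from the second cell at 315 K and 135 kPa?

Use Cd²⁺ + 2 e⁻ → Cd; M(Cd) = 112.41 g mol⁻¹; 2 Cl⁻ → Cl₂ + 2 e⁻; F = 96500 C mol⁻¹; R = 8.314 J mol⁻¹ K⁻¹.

9.63 L

n(Cd) = 55.8 / 112.41 = 0.4964 mol, so n(e⁻) = 2 × 0.4964 = 0.9928 mol.
The cells are in series, so the same 0.9928 mol of electrons passes through the second cell.
2 Cl⁻ → Cl₂ + 2 e⁻ — 2 mol e⁻ per mol Cl₂, so n(Cl₂) = 0.9928/2 = 0.4964 mol.
V = nRT/P = (0.4964 × 8.314 × 315) / (135 × 10³) = 0.00963 m³ = 9.63 L.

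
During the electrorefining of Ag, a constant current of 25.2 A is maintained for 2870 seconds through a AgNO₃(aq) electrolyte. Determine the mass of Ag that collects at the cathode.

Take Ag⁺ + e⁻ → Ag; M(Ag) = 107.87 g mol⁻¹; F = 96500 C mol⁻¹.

80.8 g

Q = I·t = 25.20 A × 2870.0 s = 72320 C.
n(e⁻) = Q/F = 72320 / 96500 = 0.7495 mol.
Ag⁺ + e⁻ → Ag, so n(Ag) = n(e⁻)/1 = 0.7495 mol.
m = n·M = 0.7495 × 107.87 = 80.8 g.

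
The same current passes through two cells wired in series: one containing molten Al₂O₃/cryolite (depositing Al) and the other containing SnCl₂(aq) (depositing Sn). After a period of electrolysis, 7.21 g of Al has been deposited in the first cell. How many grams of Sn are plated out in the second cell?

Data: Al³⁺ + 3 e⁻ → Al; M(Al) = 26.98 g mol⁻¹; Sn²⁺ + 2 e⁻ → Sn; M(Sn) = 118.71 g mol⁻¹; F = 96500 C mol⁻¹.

n(Al) = 7.21 / 26.98 = 0.2672 mol.
Since Al³⁺ + 3 e⁻ → Al, n(e⁻) passed = 3 × 0.2672 = 0.8017 mol.
Cells in series carry the same charge, so the same 0.8017 mol of electrons passes through cell 2.
Sn²⁺ + 2 e⁻ → Sn, so n(Sn) = 0.8017 / 2 = 0.4009 mol.
m(Sn) = 0.4009 × 118.71 = 47.6 g.

47.6 g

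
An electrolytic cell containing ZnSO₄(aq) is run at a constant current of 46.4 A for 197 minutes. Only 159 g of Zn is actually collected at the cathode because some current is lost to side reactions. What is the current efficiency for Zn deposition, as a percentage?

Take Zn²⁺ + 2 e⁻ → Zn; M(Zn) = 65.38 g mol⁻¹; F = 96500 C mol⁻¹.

Q = I·t = 46.40 × 11820 = 548400 C; n(e⁻) = 548400/96500 = 5.683 mol.
Theoretical n(Zn) = n(e⁻)/2 = 2.842 mol, i.e. m_theo = 2.842 × 65.38 = 185.8 g.
Efficiency = m_actual / m_theo = 159 / 185.8 = 85.6 %.

85.6 %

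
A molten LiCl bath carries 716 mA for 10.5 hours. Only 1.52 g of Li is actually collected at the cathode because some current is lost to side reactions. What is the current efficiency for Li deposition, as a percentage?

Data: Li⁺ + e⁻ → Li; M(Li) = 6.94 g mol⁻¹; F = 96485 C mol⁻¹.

78.1 %

Q = I·t = 0.7160 × 37800 = 27060 C; n(e⁻) = 27060/96485 = 0.2805 mol.
Theoretical n(Li) = n(e⁻)/1 = 0.2805 mol, i.e. m_theo = 0.2805 × 6.94 = 1.947 g.
Efficiency = m_actual / m_theo = 1.52 / 1.947 = 78.1 %.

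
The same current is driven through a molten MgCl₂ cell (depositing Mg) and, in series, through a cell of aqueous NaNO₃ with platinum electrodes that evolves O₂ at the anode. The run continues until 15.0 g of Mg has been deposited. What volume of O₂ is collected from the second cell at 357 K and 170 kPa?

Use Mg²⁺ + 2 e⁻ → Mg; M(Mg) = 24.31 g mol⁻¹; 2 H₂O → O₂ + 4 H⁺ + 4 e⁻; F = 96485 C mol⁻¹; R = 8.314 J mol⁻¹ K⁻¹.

n(Mg) = 15.0 / 24.31 = 0.6170 mol, so n(e⁻) = 2 × 0.6170 = 1.234 mol.
The cells are in series, so the same 1.234 mol of electrons passes through the second cell.
2 H₂O → O₂ + 4 H⁺ + 4 e⁻ — 4 mol e⁻ per mol O₂, so n(O₂) = 1.234/4 = 0.3085 mol.
V = nRT/P = (0.3085 × 8.314 × 357) / (170 × 10³) = 0.00539 m³ = 5.39 L.

5.39 L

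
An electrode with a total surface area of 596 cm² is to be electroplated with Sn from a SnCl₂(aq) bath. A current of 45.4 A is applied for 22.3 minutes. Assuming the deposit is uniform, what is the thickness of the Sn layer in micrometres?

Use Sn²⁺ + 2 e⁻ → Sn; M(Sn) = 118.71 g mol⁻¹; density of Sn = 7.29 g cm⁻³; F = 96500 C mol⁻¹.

86.0 μm

Q = I·t = 45.40 × 1338.0 = 60750 C; n(e⁻) = 0.6295 mol.
n(Sn) = n(e⁻)/2 = 0.3147 mol, so m = 0.3147 × 118.71 = 37.36 g.
Volume = m/ρ = 37.36 / 7.29 = 5.125 cm³.
Thickness = V/A = 5.125 / 596 = 0.00860 cm = 86.0 μm.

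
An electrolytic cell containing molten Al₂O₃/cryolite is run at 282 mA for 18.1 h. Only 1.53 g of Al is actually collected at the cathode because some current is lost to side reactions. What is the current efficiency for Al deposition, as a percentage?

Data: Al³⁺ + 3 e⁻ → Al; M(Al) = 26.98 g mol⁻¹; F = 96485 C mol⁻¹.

Q = I·t = 0.2820 × 65160 = 18380 C; n(e⁻) = 18380/96485 = 0.1904 mol.
Theoretical n(Al) = n(e⁻)/3 = 0.06348 mol, i.e. m_theo = 0.06348 × 26.98 = 1.713 g.
Efficiency = m_actual / m_theo = 1.53 / 1.713 = 89.3 %.

89.3 %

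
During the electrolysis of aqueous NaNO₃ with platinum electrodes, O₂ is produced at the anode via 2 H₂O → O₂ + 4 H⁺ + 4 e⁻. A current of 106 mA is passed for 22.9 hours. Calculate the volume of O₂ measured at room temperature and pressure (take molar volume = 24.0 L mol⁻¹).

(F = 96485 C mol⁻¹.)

Q = I·t = 0.1060 A × 82440 s = 8739 C.
n(e⁻) = Q/F = 8739 / 96485 = 0.09057 mol.
4 electrons are transferred per O₂ molecule, so n(O₂) = 0.09057 / 4 = 0.02264 mol.
V = n × V_m = 0.02264 × 24.0 = 0.543 L.

0.543 L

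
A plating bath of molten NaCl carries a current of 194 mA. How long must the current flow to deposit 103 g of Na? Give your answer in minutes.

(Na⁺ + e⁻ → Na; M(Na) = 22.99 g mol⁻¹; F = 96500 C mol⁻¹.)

37100 min

n(Na) = m/M = 103 / 22.99 = 4.480 mol.
Each Na atom requires 1 electron, so n(e⁻) = 1 × 4.480 = 4.480 mol.
Q = n(e⁻)·F = 4.480 × 96500 = 432300 C.
t = Q/I = 432300 / 0.1940 A = 2229000 s = 37100 min.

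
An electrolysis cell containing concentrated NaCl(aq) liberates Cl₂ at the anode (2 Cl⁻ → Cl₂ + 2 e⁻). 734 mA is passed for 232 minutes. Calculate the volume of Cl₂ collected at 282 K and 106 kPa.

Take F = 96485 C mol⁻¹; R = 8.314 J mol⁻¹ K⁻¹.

Q = I·t = 0.7340 A × 13920 s = 10220 C.
n(e⁻) = Q/F = 10220 / 96485 = 0.1059 mol.
2 electrons are transferred per Cl₂ molecule, so n(Cl₂) = 0.1059 / 2 = 0.05295 mol.
V = nRT/P = (0.05295 × 8.314 × 282) / (106 × 10³ Pa) = 0.00117 m³ = 1.17 L.

1.17 L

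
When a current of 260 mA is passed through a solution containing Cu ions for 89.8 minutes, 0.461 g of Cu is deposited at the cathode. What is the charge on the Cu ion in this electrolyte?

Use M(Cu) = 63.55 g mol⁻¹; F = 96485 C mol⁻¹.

+2

Q = I·t = 0.2600 A × 5388.0 s = 1401 C, so n(e⁻) = 1401/96485 = 0.01452 mol.
n(Cu) deposited = 0.461 / 63.55 = 0.007254 mol.
Electrons per atom = n(e⁻)/n(Cu) = 0.01452 / 0.007254 = 2.00 ≈ 2, so the ion is Cu²⁺.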